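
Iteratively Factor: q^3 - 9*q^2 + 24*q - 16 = (q - 1)*(q^2 - 8*q + 16) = (q - 4)*(q - 1)*(q - 4)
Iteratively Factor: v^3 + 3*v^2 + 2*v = (v)*(v^2 + 3*v + 2) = v*(v + 2)*(v + 1)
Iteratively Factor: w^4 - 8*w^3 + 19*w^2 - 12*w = (w - 1)*(w^3 - 7*w^2 + 12*w) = (w - 4)*(w - 1)*(w^2 - 3*w) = (w - 4)*(w - 3)*(w - 1)*(w)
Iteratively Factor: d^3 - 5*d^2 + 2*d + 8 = (d - 2)*(d^2 - 3*d - 4) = (d - 2)*(d + 1)*(d - 4)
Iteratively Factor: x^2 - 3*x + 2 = (x - 1)*(x - 2)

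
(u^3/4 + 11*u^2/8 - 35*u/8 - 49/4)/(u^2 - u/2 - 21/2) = (u^2 + 9*u + 14)/(4*(u + 3))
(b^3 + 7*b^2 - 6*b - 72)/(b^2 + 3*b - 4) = (b^2 + 3*b - 18)/(b - 1)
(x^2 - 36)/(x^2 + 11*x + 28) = (x^2 - 36)/(x^2 + 11*x + 28)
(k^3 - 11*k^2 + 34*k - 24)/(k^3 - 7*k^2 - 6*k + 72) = (k - 1)/(k + 3)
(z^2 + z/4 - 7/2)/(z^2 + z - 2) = (z - 7/4)/(z - 1)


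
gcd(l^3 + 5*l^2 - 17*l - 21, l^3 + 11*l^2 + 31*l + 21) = l^2 + 8*l + 7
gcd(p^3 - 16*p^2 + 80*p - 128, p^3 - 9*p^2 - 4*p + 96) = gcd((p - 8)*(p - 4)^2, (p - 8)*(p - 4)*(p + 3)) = p^2 - 12*p + 32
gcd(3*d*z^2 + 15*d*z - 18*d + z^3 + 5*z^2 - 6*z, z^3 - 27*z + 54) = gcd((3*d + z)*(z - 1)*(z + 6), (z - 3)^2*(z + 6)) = z + 6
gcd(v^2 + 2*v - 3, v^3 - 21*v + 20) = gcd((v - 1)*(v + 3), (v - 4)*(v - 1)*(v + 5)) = v - 1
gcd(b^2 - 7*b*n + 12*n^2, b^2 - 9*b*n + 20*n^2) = b - 4*n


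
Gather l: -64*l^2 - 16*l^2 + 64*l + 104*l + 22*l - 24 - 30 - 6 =-80*l^2 + 190*l - 60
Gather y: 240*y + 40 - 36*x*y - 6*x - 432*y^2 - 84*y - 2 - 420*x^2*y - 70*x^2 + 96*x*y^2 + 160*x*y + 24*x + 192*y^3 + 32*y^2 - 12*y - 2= -70*x^2 + 18*x + 192*y^3 + y^2*(96*x - 400) + y*(-420*x^2 + 124*x + 144) + 36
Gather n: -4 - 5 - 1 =-10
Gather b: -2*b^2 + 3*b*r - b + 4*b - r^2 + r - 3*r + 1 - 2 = -2*b^2 + b*(3*r + 3) - r^2 - 2*r - 1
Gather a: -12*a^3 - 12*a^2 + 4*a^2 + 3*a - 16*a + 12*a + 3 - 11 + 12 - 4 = -12*a^3 - 8*a^2 - a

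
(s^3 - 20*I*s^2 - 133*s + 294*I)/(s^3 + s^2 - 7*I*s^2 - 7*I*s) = (s^2 - 13*I*s - 42)/(s*(s + 1))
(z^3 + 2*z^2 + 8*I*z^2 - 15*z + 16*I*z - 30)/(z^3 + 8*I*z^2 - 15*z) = (z + 2)/z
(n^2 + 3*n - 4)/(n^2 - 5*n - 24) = (-n^2 - 3*n + 4)/(-n^2 + 5*n + 24)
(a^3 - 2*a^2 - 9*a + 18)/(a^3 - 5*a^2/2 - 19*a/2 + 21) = 2*(a - 3)/(2*a - 7)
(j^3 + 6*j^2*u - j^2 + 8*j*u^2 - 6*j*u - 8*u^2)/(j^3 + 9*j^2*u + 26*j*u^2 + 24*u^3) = (j - 1)/(j + 3*u)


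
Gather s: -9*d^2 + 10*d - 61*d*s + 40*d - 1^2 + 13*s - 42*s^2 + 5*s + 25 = -9*d^2 + 50*d - 42*s^2 + s*(18 - 61*d) + 24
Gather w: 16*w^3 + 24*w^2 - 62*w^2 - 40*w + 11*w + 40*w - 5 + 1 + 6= 16*w^3 - 38*w^2 + 11*w + 2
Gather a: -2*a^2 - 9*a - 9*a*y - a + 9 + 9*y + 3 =-2*a^2 + a*(-9*y - 10) + 9*y + 12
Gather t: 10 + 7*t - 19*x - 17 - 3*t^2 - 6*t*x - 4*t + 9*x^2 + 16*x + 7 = -3*t^2 + t*(3 - 6*x) + 9*x^2 - 3*x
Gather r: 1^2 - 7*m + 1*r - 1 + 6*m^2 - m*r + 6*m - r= 6*m^2 - m*r - m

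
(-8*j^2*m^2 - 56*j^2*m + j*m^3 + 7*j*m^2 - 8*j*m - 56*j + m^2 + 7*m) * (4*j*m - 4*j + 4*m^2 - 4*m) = -32*j^3*m^3 - 192*j^3*m^2 + 224*j^3*m - 28*j^2*m^4 - 168*j^2*m^3 + 164*j^2*m^2 - 192*j^2*m + 224*j^2 + 4*j*m^5 + 24*j*m^4 - 56*j*m^3 - 168*j*m^2 + 196*j*m + 4*m^4 + 24*m^3 - 28*m^2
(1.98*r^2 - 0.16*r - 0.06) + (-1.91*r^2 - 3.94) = 0.0700000000000001*r^2 - 0.16*r - 4.0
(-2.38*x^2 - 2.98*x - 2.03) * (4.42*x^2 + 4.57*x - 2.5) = -10.5196*x^4 - 24.0482*x^3 - 16.6412*x^2 - 1.8271*x + 5.075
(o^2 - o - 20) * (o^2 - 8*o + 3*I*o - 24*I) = o^4 - 9*o^3 + 3*I*o^3 - 12*o^2 - 27*I*o^2 + 160*o - 36*I*o + 480*I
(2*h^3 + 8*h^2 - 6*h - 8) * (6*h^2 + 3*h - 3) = 12*h^5 + 54*h^4 - 18*h^3 - 90*h^2 - 6*h + 24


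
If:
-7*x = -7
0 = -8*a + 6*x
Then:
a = 3/4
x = 1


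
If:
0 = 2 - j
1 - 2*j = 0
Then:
No Solution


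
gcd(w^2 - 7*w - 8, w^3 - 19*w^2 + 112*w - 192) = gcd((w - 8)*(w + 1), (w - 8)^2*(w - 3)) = w - 8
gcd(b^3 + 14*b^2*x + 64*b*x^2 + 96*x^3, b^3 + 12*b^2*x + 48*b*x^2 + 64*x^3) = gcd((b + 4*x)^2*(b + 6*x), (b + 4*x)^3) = b^2 + 8*b*x + 16*x^2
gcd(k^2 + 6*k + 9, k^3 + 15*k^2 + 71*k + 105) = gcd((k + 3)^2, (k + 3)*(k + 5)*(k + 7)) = k + 3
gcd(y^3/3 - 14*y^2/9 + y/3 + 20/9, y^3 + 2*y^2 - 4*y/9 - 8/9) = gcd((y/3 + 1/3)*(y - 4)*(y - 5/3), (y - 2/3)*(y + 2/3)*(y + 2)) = 1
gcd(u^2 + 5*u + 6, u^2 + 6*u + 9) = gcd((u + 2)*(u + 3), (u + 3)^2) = u + 3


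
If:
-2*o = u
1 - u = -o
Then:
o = -1/3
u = 2/3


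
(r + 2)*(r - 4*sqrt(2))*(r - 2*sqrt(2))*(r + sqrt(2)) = r^4 - 5*sqrt(2)*r^3 + 2*r^3 - 10*sqrt(2)*r^2 + 4*r^2 + 8*r + 16*sqrt(2)*r + 32*sqrt(2)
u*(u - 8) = u^2 - 8*u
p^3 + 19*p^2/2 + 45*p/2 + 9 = (p + 1/2)*(p + 3)*(p + 6)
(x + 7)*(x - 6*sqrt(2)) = x^2 - 6*sqrt(2)*x + 7*x - 42*sqrt(2)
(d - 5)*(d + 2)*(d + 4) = d^3 + d^2 - 22*d - 40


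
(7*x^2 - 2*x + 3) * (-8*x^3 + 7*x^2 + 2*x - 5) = -56*x^5 + 65*x^4 - 24*x^3 - 18*x^2 + 16*x - 15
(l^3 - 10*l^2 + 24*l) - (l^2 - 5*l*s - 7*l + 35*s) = l^3 - 11*l^2 + 5*l*s + 31*l - 35*s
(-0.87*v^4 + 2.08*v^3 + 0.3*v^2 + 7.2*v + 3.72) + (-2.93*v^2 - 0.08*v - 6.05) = -0.87*v^4 + 2.08*v^3 - 2.63*v^2 + 7.12*v - 2.33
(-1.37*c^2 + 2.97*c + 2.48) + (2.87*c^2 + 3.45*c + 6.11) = 1.5*c^2 + 6.42*c + 8.59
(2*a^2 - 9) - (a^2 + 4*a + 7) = a^2 - 4*a - 16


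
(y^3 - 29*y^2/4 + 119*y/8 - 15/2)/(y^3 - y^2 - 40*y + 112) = (8*y^2 - 26*y + 15)/(8*(y^2 + 3*y - 28))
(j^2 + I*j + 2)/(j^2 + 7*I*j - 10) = (j - I)/(j + 5*I)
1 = 1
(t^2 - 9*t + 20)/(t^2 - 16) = (t - 5)/(t + 4)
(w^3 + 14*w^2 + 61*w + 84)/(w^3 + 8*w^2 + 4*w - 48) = (w^2 + 10*w + 21)/(w^2 + 4*w - 12)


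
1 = 1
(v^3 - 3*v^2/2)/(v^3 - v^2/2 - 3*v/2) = v/(v + 1)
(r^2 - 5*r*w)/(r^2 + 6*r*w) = (r - 5*w)/(r + 6*w)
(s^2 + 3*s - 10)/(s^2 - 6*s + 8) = (s + 5)/(s - 4)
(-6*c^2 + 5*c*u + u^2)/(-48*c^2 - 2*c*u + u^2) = (-c + u)/(-8*c + u)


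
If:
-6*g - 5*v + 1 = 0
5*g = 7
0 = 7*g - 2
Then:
No Solution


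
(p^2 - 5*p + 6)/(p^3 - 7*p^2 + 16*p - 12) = 1/(p - 2)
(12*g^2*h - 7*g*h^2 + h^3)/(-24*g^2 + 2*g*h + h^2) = h*(-3*g + h)/(6*g + h)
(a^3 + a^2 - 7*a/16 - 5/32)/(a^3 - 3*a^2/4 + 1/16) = (4*a + 5)/(2*(2*a - 1))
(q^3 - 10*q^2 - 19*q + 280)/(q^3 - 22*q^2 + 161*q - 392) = (q + 5)/(q - 7)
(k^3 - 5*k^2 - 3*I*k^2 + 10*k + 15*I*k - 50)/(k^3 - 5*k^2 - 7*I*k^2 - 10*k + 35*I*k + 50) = (k + 2*I)/(k - 2*I)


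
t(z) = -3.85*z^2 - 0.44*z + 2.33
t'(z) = -7.7*z - 0.44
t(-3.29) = -37.90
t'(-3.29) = 24.89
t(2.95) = -32.47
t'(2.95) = -23.16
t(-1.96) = -11.60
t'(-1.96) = 14.65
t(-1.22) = -2.86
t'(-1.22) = 8.95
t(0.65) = 0.42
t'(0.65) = -5.44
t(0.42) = 1.47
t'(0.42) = -3.67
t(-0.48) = 1.65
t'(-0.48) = 3.26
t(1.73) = -9.95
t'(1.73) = -13.76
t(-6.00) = -133.63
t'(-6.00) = 45.76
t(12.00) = -557.35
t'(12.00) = -92.84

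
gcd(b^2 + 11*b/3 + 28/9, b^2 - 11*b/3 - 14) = b + 7/3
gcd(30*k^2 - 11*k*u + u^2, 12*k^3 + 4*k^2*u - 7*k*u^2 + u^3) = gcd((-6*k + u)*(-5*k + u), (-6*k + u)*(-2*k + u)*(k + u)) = -6*k + u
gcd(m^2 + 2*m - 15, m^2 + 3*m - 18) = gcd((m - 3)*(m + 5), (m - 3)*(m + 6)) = m - 3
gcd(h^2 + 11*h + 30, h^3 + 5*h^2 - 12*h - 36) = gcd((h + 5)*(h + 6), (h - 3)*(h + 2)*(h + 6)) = h + 6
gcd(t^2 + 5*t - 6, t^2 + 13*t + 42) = t + 6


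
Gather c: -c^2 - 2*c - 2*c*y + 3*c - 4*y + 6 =-c^2 + c*(1 - 2*y) - 4*y + 6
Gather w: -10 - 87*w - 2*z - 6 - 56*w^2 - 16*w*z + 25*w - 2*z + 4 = -56*w^2 + w*(-16*z - 62) - 4*z - 12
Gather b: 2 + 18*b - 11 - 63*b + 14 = 5 - 45*b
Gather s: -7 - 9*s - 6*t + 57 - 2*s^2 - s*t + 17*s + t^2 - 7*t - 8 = -2*s^2 + s*(8 - t) + t^2 - 13*t + 42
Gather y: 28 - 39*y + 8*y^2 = 8*y^2 - 39*y + 28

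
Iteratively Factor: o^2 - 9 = (o - 3)*(o + 3)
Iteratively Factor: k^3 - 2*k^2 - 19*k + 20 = (k - 1)*(k^2 - k - 20) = (k - 5)*(k - 1)*(k + 4)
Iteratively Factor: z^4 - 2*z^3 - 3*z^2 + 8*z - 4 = (z - 1)*(z^3 - z^2 - 4*z + 4) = (z - 1)^2*(z^2 - 4) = (z - 2)*(z - 1)^2*(z + 2)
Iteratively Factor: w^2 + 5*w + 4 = (w + 1)*(w + 4)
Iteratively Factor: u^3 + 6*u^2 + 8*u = (u)*(u^2 + 6*u + 8) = u*(u + 2)*(u + 4)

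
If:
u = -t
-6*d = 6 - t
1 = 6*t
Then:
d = -35/36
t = 1/6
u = -1/6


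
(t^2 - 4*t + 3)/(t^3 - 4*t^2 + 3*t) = 1/t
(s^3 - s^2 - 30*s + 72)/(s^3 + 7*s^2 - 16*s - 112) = (s^2 + 3*s - 18)/(s^2 + 11*s + 28)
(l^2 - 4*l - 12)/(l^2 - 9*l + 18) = (l + 2)/(l - 3)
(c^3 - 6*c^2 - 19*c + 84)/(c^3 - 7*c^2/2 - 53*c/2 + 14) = 2*(c - 3)/(2*c - 1)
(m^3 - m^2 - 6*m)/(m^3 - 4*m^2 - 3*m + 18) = m/(m - 3)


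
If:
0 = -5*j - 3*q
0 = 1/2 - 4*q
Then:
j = -3/40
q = 1/8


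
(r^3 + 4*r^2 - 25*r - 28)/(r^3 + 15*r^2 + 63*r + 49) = (r - 4)/(r + 7)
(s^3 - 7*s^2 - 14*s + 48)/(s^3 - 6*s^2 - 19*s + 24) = (s - 2)/(s - 1)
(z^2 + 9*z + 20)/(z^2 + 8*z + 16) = (z + 5)/(z + 4)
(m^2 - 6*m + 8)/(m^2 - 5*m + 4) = (m - 2)/(m - 1)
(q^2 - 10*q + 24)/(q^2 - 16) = (q - 6)/(q + 4)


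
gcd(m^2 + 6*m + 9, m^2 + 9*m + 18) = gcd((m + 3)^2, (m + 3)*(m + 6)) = m + 3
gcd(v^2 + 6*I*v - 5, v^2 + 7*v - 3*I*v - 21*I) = 1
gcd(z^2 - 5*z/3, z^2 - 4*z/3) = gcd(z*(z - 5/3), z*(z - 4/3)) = z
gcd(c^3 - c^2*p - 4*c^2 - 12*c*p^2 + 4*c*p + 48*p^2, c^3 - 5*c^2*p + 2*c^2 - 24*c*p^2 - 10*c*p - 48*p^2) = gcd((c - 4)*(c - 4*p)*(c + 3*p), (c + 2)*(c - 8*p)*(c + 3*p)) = c + 3*p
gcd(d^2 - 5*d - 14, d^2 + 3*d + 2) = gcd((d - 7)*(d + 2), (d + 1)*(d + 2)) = d + 2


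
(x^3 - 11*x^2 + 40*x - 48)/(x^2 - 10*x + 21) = (x^2 - 8*x + 16)/(x - 7)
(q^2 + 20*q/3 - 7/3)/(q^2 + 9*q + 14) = (q - 1/3)/(q + 2)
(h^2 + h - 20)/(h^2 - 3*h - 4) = (h + 5)/(h + 1)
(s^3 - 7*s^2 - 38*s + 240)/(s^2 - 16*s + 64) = (s^2 + s - 30)/(s - 8)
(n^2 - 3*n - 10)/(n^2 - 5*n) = (n + 2)/n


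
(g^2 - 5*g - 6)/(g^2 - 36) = (g + 1)/(g + 6)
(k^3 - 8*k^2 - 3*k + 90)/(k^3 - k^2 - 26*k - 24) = (k^2 - 2*k - 15)/(k^2 + 5*k + 4)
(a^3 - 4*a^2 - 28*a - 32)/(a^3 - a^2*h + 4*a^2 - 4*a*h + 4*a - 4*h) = (a - 8)/(a - h)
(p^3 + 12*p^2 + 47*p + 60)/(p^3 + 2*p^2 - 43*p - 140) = (p + 3)/(p - 7)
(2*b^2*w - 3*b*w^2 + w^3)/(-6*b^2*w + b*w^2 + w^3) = (-b + w)/(3*b + w)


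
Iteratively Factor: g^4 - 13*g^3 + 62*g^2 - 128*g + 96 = (g - 3)*(g^3 - 10*g^2 + 32*g - 32) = (g - 3)*(g - 2)*(g^2 - 8*g + 16) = (g - 4)*(g - 3)*(g - 2)*(g - 4)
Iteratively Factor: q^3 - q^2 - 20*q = (q - 5)*(q^2 + 4*q) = q*(q - 5)*(q + 4)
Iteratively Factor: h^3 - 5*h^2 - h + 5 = (h - 5)*(h^2 - 1) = (h - 5)*(h - 1)*(h + 1)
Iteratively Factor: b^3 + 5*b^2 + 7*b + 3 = (b + 3)*(b^2 + 2*b + 1) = (b + 1)*(b + 3)*(b + 1)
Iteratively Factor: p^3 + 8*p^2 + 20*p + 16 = (p + 2)*(p^2 + 6*p + 8) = (p + 2)^2*(p + 4)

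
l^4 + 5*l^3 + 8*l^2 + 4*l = l*(l + 1)*(l + 2)^2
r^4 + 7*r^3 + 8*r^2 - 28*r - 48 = (r - 2)*(r + 2)*(r + 3)*(r + 4)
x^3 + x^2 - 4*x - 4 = (x - 2)*(x + 1)*(x + 2)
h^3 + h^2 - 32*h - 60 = (h - 6)*(h + 2)*(h + 5)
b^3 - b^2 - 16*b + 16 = (b - 4)*(b - 1)*(b + 4)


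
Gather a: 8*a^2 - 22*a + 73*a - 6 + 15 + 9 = 8*a^2 + 51*a + 18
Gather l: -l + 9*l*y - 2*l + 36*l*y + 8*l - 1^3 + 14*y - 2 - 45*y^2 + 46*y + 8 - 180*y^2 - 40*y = l*(45*y + 5) - 225*y^2 + 20*y + 5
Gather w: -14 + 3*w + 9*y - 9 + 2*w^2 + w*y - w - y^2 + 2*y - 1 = 2*w^2 + w*(y + 2) - y^2 + 11*y - 24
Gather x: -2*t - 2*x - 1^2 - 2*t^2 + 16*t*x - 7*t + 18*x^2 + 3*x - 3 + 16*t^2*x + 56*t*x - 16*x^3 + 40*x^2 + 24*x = -2*t^2 - 9*t - 16*x^3 + 58*x^2 + x*(16*t^2 + 72*t + 25) - 4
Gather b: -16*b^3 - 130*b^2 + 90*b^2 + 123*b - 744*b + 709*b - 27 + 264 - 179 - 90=-16*b^3 - 40*b^2 + 88*b - 32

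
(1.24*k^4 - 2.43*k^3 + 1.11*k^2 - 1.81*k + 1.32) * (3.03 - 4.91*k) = -6.0884*k^5 + 15.6885*k^4 - 12.813*k^3 + 12.2504*k^2 - 11.9655*k + 3.9996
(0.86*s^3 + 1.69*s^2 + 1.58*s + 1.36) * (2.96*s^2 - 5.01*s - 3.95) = 2.5456*s^5 + 0.6938*s^4 - 7.1871*s^3 - 10.5657*s^2 - 13.0546*s - 5.372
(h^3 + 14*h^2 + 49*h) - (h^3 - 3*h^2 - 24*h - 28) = 17*h^2 + 73*h + 28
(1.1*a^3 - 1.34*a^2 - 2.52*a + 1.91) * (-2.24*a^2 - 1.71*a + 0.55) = -2.464*a^5 + 1.1206*a^4 + 8.5412*a^3 - 0.706200000000001*a^2 - 4.6521*a + 1.0505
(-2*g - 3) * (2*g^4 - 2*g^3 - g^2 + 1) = -4*g^5 - 2*g^4 + 8*g^3 + 3*g^2 - 2*g - 3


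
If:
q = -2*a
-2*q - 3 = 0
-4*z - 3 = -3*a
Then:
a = 3/4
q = -3/2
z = -3/16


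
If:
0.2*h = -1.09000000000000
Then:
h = -5.45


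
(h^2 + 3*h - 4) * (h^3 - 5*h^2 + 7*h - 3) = h^5 - 2*h^4 - 12*h^3 + 38*h^2 - 37*h + 12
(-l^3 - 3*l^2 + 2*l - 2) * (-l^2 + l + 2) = l^5 + 2*l^4 - 7*l^3 - 2*l^2 + 2*l - 4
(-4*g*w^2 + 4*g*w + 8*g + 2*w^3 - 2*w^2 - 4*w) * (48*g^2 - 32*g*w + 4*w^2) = -192*g^3*w^2 + 192*g^3*w + 384*g^3 + 224*g^2*w^3 - 224*g^2*w^2 - 448*g^2*w - 80*g*w^4 + 80*g*w^3 + 160*g*w^2 + 8*w^5 - 8*w^4 - 16*w^3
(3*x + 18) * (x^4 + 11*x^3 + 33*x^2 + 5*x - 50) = 3*x^5 + 51*x^4 + 297*x^3 + 609*x^2 - 60*x - 900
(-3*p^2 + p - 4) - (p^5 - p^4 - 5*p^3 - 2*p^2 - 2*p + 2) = -p^5 + p^4 + 5*p^3 - p^2 + 3*p - 6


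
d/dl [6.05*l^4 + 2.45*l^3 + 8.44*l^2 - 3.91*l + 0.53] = 24.2*l^3 + 7.35*l^2 + 16.88*l - 3.91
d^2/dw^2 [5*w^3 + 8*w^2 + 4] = 30*w + 16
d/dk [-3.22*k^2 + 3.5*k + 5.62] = 3.5 - 6.44*k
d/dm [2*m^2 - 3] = 4*m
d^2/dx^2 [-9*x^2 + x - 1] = -18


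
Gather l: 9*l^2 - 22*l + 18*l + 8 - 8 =9*l^2 - 4*l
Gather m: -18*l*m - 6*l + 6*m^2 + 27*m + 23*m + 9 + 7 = -6*l + 6*m^2 + m*(50 - 18*l) + 16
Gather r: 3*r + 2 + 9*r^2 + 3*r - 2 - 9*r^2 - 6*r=0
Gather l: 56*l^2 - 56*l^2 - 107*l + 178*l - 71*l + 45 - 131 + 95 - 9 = 0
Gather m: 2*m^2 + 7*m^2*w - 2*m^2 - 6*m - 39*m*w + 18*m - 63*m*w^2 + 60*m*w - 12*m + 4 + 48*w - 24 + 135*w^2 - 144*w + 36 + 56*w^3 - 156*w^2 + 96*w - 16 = 7*m^2*w + m*(-63*w^2 + 21*w) + 56*w^3 - 21*w^2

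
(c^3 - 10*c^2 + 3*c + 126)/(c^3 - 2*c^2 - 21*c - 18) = (c - 7)/(c + 1)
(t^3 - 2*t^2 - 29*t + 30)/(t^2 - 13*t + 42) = (t^2 + 4*t - 5)/(t - 7)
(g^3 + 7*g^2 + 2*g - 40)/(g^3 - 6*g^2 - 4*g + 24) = (g^2 + 9*g + 20)/(g^2 - 4*g - 12)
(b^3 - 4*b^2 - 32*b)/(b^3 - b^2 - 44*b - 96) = b/(b + 3)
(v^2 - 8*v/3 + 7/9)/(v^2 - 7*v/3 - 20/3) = (-9*v^2 + 24*v - 7)/(3*(-3*v^2 + 7*v + 20))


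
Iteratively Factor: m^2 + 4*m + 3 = (m + 1)*(m + 3)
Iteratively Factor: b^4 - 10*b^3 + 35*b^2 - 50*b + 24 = (b - 4)*(b^3 - 6*b^2 + 11*b - 6) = (b - 4)*(b - 2)*(b^2 - 4*b + 3) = (b - 4)*(b - 2)*(b - 1)*(b - 3)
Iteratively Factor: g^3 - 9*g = (g - 3)*(g^2 + 3*g) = (g - 3)*(g + 3)*(g)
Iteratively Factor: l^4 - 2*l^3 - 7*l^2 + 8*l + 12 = (l + 1)*(l^3 - 3*l^2 - 4*l + 12) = (l + 1)*(l + 2)*(l^2 - 5*l + 6) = (l - 3)*(l + 1)*(l + 2)*(l - 2)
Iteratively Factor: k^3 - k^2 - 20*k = (k + 4)*(k^2 - 5*k) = k*(k + 4)*(k - 5)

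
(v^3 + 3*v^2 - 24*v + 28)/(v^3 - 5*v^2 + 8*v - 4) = (v + 7)/(v - 1)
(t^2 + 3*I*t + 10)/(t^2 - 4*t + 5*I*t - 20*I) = (t - 2*I)/(t - 4)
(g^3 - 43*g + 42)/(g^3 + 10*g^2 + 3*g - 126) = (g^2 - 7*g + 6)/(g^2 + 3*g - 18)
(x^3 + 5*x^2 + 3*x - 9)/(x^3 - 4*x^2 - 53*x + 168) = (x^3 + 5*x^2 + 3*x - 9)/(x^3 - 4*x^2 - 53*x + 168)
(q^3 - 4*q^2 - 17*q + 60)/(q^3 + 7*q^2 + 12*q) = (q^2 - 8*q + 15)/(q*(q + 3))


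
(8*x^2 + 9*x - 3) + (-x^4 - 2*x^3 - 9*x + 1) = -x^4 - 2*x^3 + 8*x^2 - 2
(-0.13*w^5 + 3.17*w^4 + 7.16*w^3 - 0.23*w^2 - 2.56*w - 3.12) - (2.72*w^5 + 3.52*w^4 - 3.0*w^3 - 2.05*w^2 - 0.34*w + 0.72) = -2.85*w^5 - 0.35*w^4 + 10.16*w^3 + 1.82*w^2 - 2.22*w - 3.84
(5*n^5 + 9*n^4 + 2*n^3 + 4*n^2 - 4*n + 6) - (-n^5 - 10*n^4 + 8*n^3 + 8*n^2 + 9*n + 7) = 6*n^5 + 19*n^4 - 6*n^3 - 4*n^2 - 13*n - 1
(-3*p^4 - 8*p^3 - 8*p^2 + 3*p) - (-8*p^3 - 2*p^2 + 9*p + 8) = -3*p^4 - 6*p^2 - 6*p - 8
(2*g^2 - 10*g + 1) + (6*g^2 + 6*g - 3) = 8*g^2 - 4*g - 2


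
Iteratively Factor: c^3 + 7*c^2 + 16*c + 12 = (c + 2)*(c^2 + 5*c + 6) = (c + 2)*(c + 3)*(c + 2)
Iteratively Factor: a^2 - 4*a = (a - 4)*(a)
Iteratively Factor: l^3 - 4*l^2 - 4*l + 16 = (l - 2)*(l^2 - 2*l - 8) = (l - 4)*(l - 2)*(l + 2)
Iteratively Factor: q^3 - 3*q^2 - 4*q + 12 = (q - 2)*(q^2 - q - 6) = (q - 3)*(q - 2)*(q + 2)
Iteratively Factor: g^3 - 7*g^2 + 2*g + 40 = (g + 2)*(g^2 - 9*g + 20) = (g - 5)*(g + 2)*(g - 4)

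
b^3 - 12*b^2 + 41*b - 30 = (b - 6)*(b - 5)*(b - 1)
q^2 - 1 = (q - 1)*(q + 1)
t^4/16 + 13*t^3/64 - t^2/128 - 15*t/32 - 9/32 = (t/4 + 1/2)^2*(t - 3/2)*(t + 3/4)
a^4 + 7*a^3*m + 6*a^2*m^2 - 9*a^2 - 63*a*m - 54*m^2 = (a - 3)*(a + 3)*(a + m)*(a + 6*m)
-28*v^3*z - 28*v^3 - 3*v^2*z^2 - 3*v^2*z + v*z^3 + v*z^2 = (-7*v + z)*(4*v + z)*(v*z + v)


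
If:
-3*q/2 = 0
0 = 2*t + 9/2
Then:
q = 0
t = -9/4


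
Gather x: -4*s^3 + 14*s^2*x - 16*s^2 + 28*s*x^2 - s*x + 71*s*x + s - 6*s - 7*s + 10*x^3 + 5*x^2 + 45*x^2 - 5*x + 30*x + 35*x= -4*s^3 - 16*s^2 - 12*s + 10*x^3 + x^2*(28*s + 50) + x*(14*s^2 + 70*s + 60)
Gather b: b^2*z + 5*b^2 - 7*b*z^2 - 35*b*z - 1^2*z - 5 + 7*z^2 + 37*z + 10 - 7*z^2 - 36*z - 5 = b^2*(z + 5) + b*(-7*z^2 - 35*z)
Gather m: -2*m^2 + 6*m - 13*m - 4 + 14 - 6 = -2*m^2 - 7*m + 4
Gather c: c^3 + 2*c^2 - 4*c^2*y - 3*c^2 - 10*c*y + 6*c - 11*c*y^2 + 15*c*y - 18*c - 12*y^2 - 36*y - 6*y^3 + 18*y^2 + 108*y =c^3 + c^2*(-4*y - 1) + c*(-11*y^2 + 5*y - 12) - 6*y^3 + 6*y^2 + 72*y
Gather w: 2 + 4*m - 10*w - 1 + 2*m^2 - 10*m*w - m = 2*m^2 + 3*m + w*(-10*m - 10) + 1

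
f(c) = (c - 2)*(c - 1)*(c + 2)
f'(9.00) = 221.00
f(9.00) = 616.00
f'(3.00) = 17.00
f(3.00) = 10.00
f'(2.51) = 9.88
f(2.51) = 3.47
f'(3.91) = 34.04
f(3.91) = 32.85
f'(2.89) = 15.28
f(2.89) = 8.23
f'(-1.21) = 2.81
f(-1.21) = 5.60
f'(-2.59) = 21.30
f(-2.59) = -9.72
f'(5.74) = 83.36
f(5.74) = 137.21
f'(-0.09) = -3.80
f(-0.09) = 4.35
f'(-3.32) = 35.71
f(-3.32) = -30.34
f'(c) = (c - 2)*(c - 1) + (c - 2)*(c + 2) + (c - 1)*(c + 2) = 3*c^2 - 2*c - 4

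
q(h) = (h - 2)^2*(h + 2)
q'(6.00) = 80.00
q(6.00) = 128.00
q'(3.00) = 11.00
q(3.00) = 5.00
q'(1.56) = -2.94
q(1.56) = 0.69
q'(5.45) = 63.31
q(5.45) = 88.67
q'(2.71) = 7.19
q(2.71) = 2.37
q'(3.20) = 13.92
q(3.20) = 7.49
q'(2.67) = 6.71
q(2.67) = 2.10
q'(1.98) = -0.16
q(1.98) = 0.00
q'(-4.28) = 68.08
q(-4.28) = -89.92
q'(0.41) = -5.14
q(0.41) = 6.09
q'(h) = (h - 2)^2 + (h + 2)*(2*h - 4) = (h - 2)*(3*h + 2)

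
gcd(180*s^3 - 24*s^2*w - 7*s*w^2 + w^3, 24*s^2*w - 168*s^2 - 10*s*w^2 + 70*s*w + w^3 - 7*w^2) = 6*s - w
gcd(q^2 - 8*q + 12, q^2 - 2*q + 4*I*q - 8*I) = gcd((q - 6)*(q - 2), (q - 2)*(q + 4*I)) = q - 2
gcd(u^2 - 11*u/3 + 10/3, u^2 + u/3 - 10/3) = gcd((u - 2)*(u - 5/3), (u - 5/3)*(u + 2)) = u - 5/3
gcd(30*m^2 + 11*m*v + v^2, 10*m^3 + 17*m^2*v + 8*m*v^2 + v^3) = 5*m + v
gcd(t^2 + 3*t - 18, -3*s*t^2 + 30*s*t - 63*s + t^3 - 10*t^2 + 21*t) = t - 3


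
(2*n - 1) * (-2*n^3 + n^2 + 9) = -4*n^4 + 4*n^3 - n^2 + 18*n - 9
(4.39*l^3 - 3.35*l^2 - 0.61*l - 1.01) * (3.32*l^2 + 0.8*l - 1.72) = 14.5748*l^5 - 7.61*l^4 - 12.256*l^3 + 1.9208*l^2 + 0.2412*l + 1.7372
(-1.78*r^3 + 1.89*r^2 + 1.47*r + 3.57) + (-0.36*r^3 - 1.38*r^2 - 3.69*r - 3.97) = -2.14*r^3 + 0.51*r^2 - 2.22*r - 0.4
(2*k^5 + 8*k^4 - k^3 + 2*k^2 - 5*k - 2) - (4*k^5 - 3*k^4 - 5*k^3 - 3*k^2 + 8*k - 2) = -2*k^5 + 11*k^4 + 4*k^3 + 5*k^2 - 13*k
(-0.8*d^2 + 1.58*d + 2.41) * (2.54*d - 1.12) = -2.032*d^3 + 4.9092*d^2 + 4.3518*d - 2.6992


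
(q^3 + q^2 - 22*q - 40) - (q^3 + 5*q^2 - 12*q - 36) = -4*q^2 - 10*q - 4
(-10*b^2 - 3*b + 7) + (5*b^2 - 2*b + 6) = -5*b^2 - 5*b + 13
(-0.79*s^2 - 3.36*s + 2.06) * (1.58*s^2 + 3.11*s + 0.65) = -1.2482*s^4 - 7.7657*s^3 - 7.7083*s^2 + 4.2226*s + 1.339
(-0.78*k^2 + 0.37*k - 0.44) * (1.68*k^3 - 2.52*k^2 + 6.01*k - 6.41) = -1.3104*k^5 + 2.5872*k^4 - 6.3594*k^3 + 8.3323*k^2 - 5.0161*k + 2.8204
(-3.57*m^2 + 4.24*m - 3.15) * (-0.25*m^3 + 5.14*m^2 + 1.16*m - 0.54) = 0.8925*m^5 - 19.4098*m^4 + 18.4399*m^3 - 9.3448*m^2 - 5.9436*m + 1.701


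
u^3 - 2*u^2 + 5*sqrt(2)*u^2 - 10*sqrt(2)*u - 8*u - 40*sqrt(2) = (u - 4)*(u + 2)*(u + 5*sqrt(2))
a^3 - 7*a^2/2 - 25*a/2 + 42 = (a - 4)*(a - 3)*(a + 7/2)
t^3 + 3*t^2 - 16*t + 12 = (t - 2)*(t - 1)*(t + 6)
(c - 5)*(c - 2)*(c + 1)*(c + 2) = c^4 - 4*c^3 - 9*c^2 + 16*c + 20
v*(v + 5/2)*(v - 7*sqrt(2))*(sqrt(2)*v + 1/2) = sqrt(2)*v^4 - 27*v^3/2 + 5*sqrt(2)*v^3/2 - 135*v^2/4 - 7*sqrt(2)*v^2/2 - 35*sqrt(2)*v/4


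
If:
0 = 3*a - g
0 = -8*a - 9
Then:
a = -9/8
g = -27/8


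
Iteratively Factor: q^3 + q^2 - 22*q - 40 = (q - 5)*(q^2 + 6*q + 8) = (q - 5)*(q + 2)*(q + 4)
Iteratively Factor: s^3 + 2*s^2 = (s + 2)*(s^2) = s*(s + 2)*(s)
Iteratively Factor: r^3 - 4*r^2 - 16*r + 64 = (r + 4)*(r^2 - 8*r + 16) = (r - 4)*(r + 4)*(r - 4)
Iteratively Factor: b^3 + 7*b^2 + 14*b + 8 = (b + 2)*(b^2 + 5*b + 4) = (b + 1)*(b + 2)*(b + 4)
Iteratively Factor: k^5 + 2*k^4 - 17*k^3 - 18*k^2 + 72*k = (k + 4)*(k^4 - 2*k^3 - 9*k^2 + 18*k) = (k - 2)*(k + 4)*(k^3 - 9*k) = k*(k - 2)*(k + 4)*(k^2 - 9) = k*(k - 2)*(k + 3)*(k + 4)*(k - 3)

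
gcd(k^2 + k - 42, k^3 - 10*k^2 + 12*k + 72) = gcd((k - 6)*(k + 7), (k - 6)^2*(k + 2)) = k - 6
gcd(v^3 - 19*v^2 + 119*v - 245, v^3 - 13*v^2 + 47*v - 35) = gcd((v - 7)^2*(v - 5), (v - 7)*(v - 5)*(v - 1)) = v^2 - 12*v + 35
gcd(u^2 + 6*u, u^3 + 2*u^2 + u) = u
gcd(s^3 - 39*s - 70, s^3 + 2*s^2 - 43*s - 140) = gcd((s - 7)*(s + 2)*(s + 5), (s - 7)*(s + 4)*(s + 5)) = s^2 - 2*s - 35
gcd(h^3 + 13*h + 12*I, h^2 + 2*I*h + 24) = h - 4*I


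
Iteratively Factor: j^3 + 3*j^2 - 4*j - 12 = (j + 3)*(j^2 - 4) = (j - 2)*(j + 3)*(j + 2)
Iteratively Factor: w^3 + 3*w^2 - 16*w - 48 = (w + 3)*(w^2 - 16) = (w - 4)*(w + 3)*(w + 4)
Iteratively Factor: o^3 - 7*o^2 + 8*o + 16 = (o - 4)*(o^2 - 3*o - 4) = (o - 4)^2*(o + 1)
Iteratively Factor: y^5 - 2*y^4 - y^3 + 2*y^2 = (y - 2)*(y^4 - y^2) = y*(y - 2)*(y^3 - y) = y^2*(y - 2)*(y^2 - 1) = y^2*(y - 2)*(y - 1)*(y + 1)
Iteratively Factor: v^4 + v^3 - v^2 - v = (v + 1)*(v^3 - v) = v*(v + 1)*(v^2 - 1) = v*(v + 1)^2*(v - 1)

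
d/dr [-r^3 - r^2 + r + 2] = -3*r^2 - 2*r + 1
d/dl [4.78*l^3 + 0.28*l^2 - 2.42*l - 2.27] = 14.34*l^2 + 0.56*l - 2.42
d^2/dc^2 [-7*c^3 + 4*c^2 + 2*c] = 8 - 42*c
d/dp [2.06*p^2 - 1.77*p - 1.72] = 4.12*p - 1.77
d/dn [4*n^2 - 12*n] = 8*n - 12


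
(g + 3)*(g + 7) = g^2 + 10*g + 21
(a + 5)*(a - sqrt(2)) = a^2 - sqrt(2)*a + 5*a - 5*sqrt(2)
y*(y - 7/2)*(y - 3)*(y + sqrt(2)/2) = y^4 - 13*y^3/2 + sqrt(2)*y^3/2 - 13*sqrt(2)*y^2/4 + 21*y^2/2 + 21*sqrt(2)*y/4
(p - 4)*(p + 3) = p^2 - p - 12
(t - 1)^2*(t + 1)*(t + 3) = t^4 + 2*t^3 - 4*t^2 - 2*t + 3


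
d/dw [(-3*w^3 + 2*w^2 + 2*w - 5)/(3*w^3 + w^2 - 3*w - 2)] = (-9*w^4 + 6*w^3 + 55*w^2 + 2*w - 19)/(9*w^6 + 6*w^5 - 17*w^4 - 18*w^3 + 5*w^2 + 12*w + 4)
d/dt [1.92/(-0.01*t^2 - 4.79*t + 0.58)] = (0.0384*t + 9.1968)/(0.01*t^2 + 4.79*t - 0.58)^2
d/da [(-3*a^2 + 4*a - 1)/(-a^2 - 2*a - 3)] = 2*(5*a^2 + 8*a - 7)/(a^4 + 4*a^3 + 10*a^2 + 12*a + 9)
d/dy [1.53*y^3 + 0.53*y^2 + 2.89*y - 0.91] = 4.59*y^2 + 1.06*y + 2.89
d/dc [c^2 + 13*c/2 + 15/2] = 2*c + 13/2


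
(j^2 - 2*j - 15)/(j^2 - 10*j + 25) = (j + 3)/(j - 5)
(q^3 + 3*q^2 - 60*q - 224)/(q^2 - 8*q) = q + 11 + 28/q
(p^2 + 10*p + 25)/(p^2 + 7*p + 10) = (p + 5)/(p + 2)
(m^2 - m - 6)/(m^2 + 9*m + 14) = (m - 3)/(m + 7)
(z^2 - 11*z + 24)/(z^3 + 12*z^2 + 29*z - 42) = (z^2 - 11*z + 24)/(z^3 + 12*z^2 + 29*z - 42)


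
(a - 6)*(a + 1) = a^2 - 5*a - 6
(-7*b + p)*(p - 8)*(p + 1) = -7*b*p^2 + 49*b*p + 56*b + p^3 - 7*p^2 - 8*p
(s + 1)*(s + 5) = s^2 + 6*s + 5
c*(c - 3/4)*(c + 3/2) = c^3 + 3*c^2/4 - 9*c/8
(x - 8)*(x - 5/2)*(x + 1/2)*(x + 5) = x^4 - 5*x^3 - 141*x^2/4 + 335*x/4 + 50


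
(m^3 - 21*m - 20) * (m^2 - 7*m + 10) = m^5 - 7*m^4 - 11*m^3 + 127*m^2 - 70*m - 200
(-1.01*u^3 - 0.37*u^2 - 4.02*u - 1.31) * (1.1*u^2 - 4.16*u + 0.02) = -1.111*u^5 + 3.7946*u^4 - 2.903*u^3 + 15.2748*u^2 + 5.3692*u - 0.0262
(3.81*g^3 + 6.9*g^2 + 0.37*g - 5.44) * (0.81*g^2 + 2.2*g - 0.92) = 3.0861*g^5 + 13.971*g^4 + 11.9745*g^3 - 9.9404*g^2 - 12.3084*g + 5.0048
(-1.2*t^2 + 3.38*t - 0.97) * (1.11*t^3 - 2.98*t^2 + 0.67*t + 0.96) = -1.332*t^5 + 7.3278*t^4 - 11.9531*t^3 + 4.0032*t^2 + 2.5949*t - 0.9312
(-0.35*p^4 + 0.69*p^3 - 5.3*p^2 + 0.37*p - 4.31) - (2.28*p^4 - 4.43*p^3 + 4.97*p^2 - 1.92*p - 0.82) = -2.63*p^4 + 5.12*p^3 - 10.27*p^2 + 2.29*p - 3.49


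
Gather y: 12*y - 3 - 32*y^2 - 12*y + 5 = 2 - 32*y^2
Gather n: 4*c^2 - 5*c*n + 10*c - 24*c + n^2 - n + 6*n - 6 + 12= 4*c^2 - 14*c + n^2 + n*(5 - 5*c) + 6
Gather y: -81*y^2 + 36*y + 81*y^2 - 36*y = 0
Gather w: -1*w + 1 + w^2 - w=w^2 - 2*w + 1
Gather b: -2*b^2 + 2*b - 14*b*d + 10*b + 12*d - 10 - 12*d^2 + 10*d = -2*b^2 + b*(12 - 14*d) - 12*d^2 + 22*d - 10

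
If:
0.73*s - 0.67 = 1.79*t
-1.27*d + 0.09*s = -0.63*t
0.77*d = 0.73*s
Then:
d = -0.26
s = -0.28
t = -0.49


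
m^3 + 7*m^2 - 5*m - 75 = (m - 3)*(m + 5)^2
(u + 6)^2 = u^2 + 12*u + 36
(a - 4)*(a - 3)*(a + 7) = a^3 - 37*a + 84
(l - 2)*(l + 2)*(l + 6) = l^3 + 6*l^2 - 4*l - 24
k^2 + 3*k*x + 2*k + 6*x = (k + 2)*(k + 3*x)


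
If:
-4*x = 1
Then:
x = -1/4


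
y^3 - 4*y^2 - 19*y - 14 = (y - 7)*(y + 1)*(y + 2)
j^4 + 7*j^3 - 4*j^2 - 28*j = j*(j - 2)*(j + 2)*(j + 7)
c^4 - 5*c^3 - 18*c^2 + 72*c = c*(c - 6)*(c - 3)*(c + 4)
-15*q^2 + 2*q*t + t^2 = (-3*q + t)*(5*q + t)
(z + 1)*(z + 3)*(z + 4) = z^3 + 8*z^2 + 19*z + 12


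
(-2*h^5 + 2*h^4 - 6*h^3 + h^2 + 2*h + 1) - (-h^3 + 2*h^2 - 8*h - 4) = -2*h^5 + 2*h^4 - 5*h^3 - h^2 + 10*h + 5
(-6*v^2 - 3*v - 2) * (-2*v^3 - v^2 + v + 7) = 12*v^5 + 12*v^4 + v^3 - 43*v^2 - 23*v - 14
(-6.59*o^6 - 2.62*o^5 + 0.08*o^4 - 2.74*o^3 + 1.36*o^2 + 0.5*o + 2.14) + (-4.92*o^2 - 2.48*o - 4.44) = -6.59*o^6 - 2.62*o^5 + 0.08*o^4 - 2.74*o^3 - 3.56*o^2 - 1.98*o - 2.3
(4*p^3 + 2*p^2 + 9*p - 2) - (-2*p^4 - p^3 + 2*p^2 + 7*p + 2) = 2*p^4 + 5*p^3 + 2*p - 4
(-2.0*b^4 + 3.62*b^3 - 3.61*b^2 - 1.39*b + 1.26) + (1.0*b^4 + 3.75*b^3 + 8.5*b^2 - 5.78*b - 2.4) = -1.0*b^4 + 7.37*b^3 + 4.89*b^2 - 7.17*b - 1.14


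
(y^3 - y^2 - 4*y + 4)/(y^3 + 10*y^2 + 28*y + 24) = (y^2 - 3*y + 2)/(y^2 + 8*y + 12)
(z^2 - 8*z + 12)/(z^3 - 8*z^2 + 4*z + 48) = (z - 2)/(z^2 - 2*z - 8)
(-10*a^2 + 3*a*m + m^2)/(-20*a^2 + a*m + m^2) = (2*a - m)/(4*a - m)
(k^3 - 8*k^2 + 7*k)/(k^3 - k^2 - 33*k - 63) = k*(k - 1)/(k^2 + 6*k + 9)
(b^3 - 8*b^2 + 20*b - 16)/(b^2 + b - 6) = (b^2 - 6*b + 8)/(b + 3)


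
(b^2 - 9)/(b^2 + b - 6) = (b - 3)/(b - 2)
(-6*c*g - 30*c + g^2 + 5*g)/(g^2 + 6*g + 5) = (-6*c + g)/(g + 1)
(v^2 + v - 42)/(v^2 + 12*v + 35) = (v - 6)/(v + 5)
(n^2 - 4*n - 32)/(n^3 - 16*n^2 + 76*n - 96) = (n + 4)/(n^2 - 8*n + 12)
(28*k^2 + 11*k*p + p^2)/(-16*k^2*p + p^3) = (7*k + p)/(p*(-4*k + p))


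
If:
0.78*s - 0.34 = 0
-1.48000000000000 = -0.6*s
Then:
No Solution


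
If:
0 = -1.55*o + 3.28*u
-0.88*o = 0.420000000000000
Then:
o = -0.48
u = -0.23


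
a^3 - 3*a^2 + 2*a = a*(a - 2)*(a - 1)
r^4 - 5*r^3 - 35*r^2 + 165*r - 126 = (r - 7)*(r - 3)*(r - 1)*(r + 6)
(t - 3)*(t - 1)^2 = t^3 - 5*t^2 + 7*t - 3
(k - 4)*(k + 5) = k^2 + k - 20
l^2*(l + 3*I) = l^3 + 3*I*l^2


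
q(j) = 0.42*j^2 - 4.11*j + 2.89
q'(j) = 0.84*j - 4.11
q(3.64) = -6.51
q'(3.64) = -1.05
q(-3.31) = 21.10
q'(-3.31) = -6.89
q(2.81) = -5.34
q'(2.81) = -1.75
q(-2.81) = 17.76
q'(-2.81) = -6.47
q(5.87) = -6.76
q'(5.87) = 0.82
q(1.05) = -0.96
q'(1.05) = -3.23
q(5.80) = -6.82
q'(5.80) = 0.76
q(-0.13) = 3.43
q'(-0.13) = -4.22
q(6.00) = -6.65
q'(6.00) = 0.93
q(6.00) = -6.65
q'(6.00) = 0.93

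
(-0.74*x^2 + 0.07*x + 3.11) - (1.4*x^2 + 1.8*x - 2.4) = -2.14*x^2 - 1.73*x + 5.51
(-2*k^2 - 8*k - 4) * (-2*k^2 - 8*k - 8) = 4*k^4 + 32*k^3 + 88*k^2 + 96*k + 32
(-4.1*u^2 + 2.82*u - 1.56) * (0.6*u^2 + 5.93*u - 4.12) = -2.46*u^4 - 22.621*u^3 + 32.6786*u^2 - 20.8692*u + 6.4272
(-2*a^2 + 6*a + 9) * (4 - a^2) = 2*a^4 - 6*a^3 - 17*a^2 + 24*a + 36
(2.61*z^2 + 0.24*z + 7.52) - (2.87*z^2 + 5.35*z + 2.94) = -0.26*z^2 - 5.11*z + 4.58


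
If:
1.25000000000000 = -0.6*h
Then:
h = -2.08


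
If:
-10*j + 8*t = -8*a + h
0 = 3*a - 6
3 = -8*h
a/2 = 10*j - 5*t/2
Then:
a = 2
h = -3/8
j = -527/880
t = -123/44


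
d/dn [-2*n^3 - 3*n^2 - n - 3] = -6*n^2 - 6*n - 1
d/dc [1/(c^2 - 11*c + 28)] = (11 - 2*c)/(c^2 - 11*c + 28)^2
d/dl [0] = 0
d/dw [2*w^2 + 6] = 4*w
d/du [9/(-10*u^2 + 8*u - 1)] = 36*(5*u - 2)/(10*u^2 - 8*u + 1)^2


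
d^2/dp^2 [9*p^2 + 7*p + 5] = 18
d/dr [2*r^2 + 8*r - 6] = 4*r + 8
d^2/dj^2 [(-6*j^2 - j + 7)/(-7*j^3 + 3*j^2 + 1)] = 6*(98*j^6 + 49*j^5 - 707*j^4 + 493*j^3 - 67*j^2 - 52*j + 9)/(343*j^9 - 441*j^8 + 189*j^7 - 174*j^6 + 126*j^5 - 27*j^4 + 21*j^3 - 9*j^2 - 1)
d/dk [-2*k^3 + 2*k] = 2 - 6*k^2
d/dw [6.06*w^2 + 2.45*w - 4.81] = 12.12*w + 2.45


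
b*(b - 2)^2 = b^3 - 4*b^2 + 4*b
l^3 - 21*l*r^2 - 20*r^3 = (l - 5*r)*(l + r)*(l + 4*r)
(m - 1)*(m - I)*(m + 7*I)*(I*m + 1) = I*m^4 - 5*m^3 - I*m^3 + 5*m^2 + 13*I*m^2 + 7*m - 13*I*m - 7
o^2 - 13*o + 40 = (o - 8)*(o - 5)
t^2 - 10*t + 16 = (t - 8)*(t - 2)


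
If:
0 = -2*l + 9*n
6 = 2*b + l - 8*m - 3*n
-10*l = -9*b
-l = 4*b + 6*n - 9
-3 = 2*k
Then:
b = 90/61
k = -3/2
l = 81/61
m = -159/488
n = 18/61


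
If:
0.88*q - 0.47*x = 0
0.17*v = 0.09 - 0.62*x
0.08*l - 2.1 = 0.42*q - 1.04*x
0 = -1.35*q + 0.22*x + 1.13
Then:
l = 3.25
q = 1.20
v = -7.70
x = 2.26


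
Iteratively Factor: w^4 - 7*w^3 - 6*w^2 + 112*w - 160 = (w - 2)*(w^3 - 5*w^2 - 16*w + 80) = (w - 5)*(w - 2)*(w^2 - 16) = (w - 5)*(w - 2)*(w + 4)*(w - 4)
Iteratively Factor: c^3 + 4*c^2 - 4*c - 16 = (c - 2)*(c^2 + 6*c + 8) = (c - 2)*(c + 4)*(c + 2)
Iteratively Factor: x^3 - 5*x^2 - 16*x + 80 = (x + 4)*(x^2 - 9*x + 20) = (x - 5)*(x + 4)*(x - 4)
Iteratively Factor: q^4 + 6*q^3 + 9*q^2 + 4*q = (q)*(q^3 + 6*q^2 + 9*q + 4) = q*(q + 1)*(q^2 + 5*q + 4) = q*(q + 1)*(q + 4)*(q + 1)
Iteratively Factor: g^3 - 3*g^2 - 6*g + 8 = (g + 2)*(g^2 - 5*g + 4) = (g - 4)*(g + 2)*(g - 1)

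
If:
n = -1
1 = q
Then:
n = -1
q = 1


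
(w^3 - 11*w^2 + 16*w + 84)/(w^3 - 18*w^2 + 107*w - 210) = (w + 2)/(w - 5)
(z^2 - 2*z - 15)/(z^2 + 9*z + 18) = (z - 5)/(z + 6)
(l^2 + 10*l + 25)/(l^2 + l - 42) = (l^2 + 10*l + 25)/(l^2 + l - 42)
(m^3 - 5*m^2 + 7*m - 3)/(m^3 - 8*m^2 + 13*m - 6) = (m - 3)/(m - 6)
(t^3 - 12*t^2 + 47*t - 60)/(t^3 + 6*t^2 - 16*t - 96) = (t^2 - 8*t + 15)/(t^2 + 10*t + 24)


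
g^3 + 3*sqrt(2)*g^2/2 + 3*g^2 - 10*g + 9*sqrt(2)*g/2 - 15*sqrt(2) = (g - 2)*(g + 5)*(g + 3*sqrt(2)/2)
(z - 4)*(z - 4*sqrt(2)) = z^2 - 4*sqrt(2)*z - 4*z + 16*sqrt(2)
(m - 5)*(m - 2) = m^2 - 7*m + 10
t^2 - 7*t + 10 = (t - 5)*(t - 2)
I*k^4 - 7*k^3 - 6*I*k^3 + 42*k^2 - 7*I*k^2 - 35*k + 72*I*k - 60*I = (k - 5)*(k + 3*I)*(k + 4*I)*(I*k - I)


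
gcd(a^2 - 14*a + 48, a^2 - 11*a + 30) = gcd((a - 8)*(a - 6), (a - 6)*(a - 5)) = a - 6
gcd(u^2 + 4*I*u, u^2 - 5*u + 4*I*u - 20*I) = u + 4*I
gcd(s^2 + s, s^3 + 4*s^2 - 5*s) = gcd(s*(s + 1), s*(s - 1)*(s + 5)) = s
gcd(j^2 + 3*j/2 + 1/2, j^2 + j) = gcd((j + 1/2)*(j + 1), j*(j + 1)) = j + 1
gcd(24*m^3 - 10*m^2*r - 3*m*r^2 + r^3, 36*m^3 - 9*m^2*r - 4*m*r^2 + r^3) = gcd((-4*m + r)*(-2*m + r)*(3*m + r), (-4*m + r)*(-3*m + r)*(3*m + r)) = -12*m^2 - m*r + r^2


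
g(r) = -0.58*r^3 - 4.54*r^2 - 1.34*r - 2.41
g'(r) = -1.74*r^2 - 9.08*r - 1.34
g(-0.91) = -4.51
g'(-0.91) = 5.48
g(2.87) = -57.36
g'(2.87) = -41.73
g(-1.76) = -10.95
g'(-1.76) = 9.25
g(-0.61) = -3.15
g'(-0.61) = 3.55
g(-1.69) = -10.31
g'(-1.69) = 9.04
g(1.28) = -12.78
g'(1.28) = -15.81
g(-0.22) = -2.33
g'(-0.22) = 0.57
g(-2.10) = -14.25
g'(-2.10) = 10.05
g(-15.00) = 953.69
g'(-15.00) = -256.64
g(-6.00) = -32.53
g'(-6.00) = -9.50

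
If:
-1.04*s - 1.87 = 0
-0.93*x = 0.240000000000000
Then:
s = -1.80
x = -0.26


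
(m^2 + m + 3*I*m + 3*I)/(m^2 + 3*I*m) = (m + 1)/m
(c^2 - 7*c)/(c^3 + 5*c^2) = (c - 7)/(c*(c + 5))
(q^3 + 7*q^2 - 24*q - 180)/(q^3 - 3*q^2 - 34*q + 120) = (q + 6)/(q - 4)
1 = 1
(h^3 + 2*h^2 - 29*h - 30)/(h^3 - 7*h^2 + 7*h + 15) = (h + 6)/(h - 3)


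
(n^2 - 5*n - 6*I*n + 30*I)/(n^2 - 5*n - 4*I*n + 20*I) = (n - 6*I)/(n - 4*I)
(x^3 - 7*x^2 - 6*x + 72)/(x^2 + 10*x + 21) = (x^2 - 10*x + 24)/(x + 7)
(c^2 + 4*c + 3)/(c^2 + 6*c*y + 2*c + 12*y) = (c^2 + 4*c + 3)/(c^2 + 6*c*y + 2*c + 12*y)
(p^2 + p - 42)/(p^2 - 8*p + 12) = (p + 7)/(p - 2)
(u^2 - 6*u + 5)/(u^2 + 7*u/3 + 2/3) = 3*(u^2 - 6*u + 5)/(3*u^2 + 7*u + 2)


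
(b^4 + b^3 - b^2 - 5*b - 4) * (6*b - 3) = 6*b^5 + 3*b^4 - 9*b^3 - 27*b^2 - 9*b + 12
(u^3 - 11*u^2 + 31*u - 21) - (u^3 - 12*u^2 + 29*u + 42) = u^2 + 2*u - 63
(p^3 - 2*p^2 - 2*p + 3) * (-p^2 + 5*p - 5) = -p^5 + 7*p^4 - 13*p^3 - 3*p^2 + 25*p - 15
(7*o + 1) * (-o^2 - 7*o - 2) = -7*o^3 - 50*o^2 - 21*o - 2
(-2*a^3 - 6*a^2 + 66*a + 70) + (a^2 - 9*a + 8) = -2*a^3 - 5*a^2 + 57*a + 78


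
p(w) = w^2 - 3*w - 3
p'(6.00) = 9.00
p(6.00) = 15.00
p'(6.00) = 9.00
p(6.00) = 15.00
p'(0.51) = -1.98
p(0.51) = -4.27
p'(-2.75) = -8.50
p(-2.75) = 12.81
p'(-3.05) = -9.10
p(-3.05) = 15.45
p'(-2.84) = -8.68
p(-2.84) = 13.59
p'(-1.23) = -5.46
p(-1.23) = 2.20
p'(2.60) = 2.20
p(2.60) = -4.04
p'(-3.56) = -10.12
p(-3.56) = 20.35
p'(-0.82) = -4.64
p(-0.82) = 0.13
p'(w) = 2*w - 3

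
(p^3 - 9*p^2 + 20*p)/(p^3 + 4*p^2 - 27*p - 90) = p*(p - 4)/(p^2 + 9*p + 18)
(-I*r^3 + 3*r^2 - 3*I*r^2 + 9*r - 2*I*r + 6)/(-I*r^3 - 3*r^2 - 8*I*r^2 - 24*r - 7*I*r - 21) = (r^2 + r*(2 + 3*I) + 6*I)/(r^2 + r*(7 - 3*I) - 21*I)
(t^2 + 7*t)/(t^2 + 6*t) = (t + 7)/(t + 6)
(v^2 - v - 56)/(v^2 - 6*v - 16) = (v + 7)/(v + 2)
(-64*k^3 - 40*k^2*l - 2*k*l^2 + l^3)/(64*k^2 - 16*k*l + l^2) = (-8*k^2 - 6*k*l - l^2)/(8*k - l)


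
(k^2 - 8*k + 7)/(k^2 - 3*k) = (k^2 - 8*k + 7)/(k*(k - 3))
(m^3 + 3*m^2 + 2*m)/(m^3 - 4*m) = (m + 1)/(m - 2)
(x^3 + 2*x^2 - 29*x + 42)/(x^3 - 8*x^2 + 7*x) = (x^3 + 2*x^2 - 29*x + 42)/(x*(x^2 - 8*x + 7))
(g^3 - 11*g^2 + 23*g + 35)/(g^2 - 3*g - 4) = (g^2 - 12*g + 35)/(g - 4)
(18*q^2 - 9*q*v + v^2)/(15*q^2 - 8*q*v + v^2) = (6*q - v)/(5*q - v)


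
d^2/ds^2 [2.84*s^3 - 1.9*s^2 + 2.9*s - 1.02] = 17.04*s - 3.8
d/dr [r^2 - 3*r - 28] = 2*r - 3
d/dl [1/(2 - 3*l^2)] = 6*l/(3*l^2 - 2)^2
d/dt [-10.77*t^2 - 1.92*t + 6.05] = -21.54*t - 1.92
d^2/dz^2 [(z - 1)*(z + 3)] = 2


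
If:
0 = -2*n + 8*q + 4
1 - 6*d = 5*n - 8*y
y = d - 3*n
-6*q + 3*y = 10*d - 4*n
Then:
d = 161/432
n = 13/216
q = -419/864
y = 83/432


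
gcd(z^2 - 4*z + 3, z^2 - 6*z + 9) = z - 3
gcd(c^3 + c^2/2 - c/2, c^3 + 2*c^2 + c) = c^2 + c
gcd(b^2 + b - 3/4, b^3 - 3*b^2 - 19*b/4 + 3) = b^2 + b - 3/4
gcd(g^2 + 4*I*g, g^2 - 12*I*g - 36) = 1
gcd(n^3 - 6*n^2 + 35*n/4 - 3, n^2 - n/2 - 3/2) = n - 3/2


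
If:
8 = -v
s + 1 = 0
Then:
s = -1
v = -8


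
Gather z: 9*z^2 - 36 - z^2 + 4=8*z^2 - 32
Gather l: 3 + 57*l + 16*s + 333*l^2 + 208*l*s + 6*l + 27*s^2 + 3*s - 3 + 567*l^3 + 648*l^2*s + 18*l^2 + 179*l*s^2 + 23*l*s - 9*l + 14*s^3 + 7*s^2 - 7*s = 567*l^3 + l^2*(648*s + 351) + l*(179*s^2 + 231*s + 54) + 14*s^3 + 34*s^2 + 12*s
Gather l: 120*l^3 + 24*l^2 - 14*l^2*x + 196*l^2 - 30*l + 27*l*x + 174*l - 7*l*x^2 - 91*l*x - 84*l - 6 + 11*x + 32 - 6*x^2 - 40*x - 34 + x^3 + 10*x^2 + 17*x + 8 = 120*l^3 + l^2*(220 - 14*x) + l*(-7*x^2 - 64*x + 60) + x^3 + 4*x^2 - 12*x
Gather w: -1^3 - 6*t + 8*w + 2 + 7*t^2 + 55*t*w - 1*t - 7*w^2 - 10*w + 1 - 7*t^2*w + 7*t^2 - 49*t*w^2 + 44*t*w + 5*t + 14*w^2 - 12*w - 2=14*t^2 - 2*t + w^2*(7 - 49*t) + w*(-7*t^2 + 99*t - 14)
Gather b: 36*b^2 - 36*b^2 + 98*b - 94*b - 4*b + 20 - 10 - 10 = 0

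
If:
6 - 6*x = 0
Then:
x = 1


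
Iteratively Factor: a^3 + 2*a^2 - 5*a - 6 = (a + 3)*(a^2 - a - 2) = (a + 1)*(a + 3)*(a - 2)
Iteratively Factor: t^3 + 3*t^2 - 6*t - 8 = (t + 1)*(t^2 + 2*t - 8) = (t + 1)*(t + 4)*(t - 2)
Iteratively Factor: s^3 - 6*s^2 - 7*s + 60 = (s - 5)*(s^2 - s - 12) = (s - 5)*(s - 4)*(s + 3)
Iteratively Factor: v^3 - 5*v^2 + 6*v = (v - 2)*(v^2 - 3*v) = v*(v - 2)*(v - 3)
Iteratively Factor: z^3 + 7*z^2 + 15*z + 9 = (z + 1)*(z^2 + 6*z + 9) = (z + 1)*(z + 3)*(z + 3)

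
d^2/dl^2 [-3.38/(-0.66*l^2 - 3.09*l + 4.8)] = (-2.944656*l^2 - 13.786344*l + 3.38*(1.32*l + 3.09)*(2.64*l + 6.18) + 21.41568)/(0.66*l^2 + 3.09*l - 4.8)^3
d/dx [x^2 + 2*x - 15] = 2*x + 2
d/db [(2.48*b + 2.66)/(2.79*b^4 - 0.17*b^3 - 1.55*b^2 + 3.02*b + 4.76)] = (-20.7576*b^4 - 28.8424*b^3 + 5.2006*b^2 + 8.246*b + 3.7716)/(7.7841*b^8 - 0.9486*b^7 - 8.6201*b^6 + 17.3786*b^5 + 27.9365*b^4 - 10.9804*b^3 - 5.6356*b^2 + 28.7504*b + 22.6576)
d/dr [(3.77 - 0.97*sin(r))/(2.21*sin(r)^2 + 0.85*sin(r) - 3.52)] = (2.1437*sin(r)^2 - 16.6634*sin(r) + 0.2099)*cos(r)/(4.8841*sin(r)^4 + 3.757*sin(r)^3 - 14.8359*sin(r)^2 - 5.984*sin(r) + 12.3904)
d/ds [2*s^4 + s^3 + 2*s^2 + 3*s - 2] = 8*s^3 + 3*s^2 + 4*s + 3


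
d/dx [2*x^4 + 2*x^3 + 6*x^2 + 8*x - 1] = 8*x^3 + 6*x^2 + 12*x + 8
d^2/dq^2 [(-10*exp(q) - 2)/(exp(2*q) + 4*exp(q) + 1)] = (-10*exp(4*q) + 32*exp(3*q) + 36*exp(2*q) + 16*exp(q) - 2)*exp(q)/(exp(6*q) + 12*exp(5*q) + 51*exp(4*q) + 88*exp(3*q) + 51*exp(2*q) + 12*exp(q) + 1)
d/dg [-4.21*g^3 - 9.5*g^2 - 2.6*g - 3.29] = -12.63*g^2 - 19.0*g - 2.6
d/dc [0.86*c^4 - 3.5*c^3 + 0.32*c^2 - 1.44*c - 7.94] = 3.44*c^3 - 10.5*c^2 + 0.64*c - 1.44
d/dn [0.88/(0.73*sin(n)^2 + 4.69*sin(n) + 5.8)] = -(1.2848*sin(n) + 4.1272)*cos(n)/(0.73*sin(n)^2 + 4.69*sin(n) + 5.8)^2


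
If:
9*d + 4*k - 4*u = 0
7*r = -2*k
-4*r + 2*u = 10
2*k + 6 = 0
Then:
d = 272/63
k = -3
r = 6/7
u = 47/7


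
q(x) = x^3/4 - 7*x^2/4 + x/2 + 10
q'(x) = 3*x^2/4 - 7*x/2 + 1/2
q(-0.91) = 7.91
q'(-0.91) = 4.31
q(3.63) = 0.71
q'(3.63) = -2.32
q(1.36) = 8.07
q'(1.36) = -2.87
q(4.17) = -0.22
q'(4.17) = -1.05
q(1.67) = 7.12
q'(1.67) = -3.25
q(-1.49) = 4.54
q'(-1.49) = 7.38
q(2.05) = 5.82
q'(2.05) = -3.52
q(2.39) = 4.61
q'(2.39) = -3.58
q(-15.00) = -1235.00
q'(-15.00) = 221.75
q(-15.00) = -1235.00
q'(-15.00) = 221.75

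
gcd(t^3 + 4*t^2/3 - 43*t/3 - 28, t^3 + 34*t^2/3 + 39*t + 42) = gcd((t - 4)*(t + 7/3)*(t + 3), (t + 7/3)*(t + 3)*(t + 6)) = t^2 + 16*t/3 + 7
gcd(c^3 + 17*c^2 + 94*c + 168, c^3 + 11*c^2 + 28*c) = c^2 + 11*c + 28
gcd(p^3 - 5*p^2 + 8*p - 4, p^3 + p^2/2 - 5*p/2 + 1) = p - 1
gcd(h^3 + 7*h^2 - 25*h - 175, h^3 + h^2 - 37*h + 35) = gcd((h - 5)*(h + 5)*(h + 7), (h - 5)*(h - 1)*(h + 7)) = h^2 + 2*h - 35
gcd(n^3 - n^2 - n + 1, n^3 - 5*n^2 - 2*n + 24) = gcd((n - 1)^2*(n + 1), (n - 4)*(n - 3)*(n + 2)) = 1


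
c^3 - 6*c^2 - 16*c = c*(c - 8)*(c + 2)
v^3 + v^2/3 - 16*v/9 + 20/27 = (v - 2/3)^2*(v + 5/3)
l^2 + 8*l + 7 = (l + 1)*(l + 7)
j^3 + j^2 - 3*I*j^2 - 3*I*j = j*(j + 1)*(j - 3*I)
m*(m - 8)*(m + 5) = m^3 - 3*m^2 - 40*m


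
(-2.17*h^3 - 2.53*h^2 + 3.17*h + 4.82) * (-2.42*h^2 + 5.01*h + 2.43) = 5.2514*h^5 - 4.7491*h^4 - 25.6198*h^3 - 1.9306*h^2 + 31.8513*h + 11.7126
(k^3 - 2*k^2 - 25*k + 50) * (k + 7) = k^4 + 5*k^3 - 39*k^2 - 125*k + 350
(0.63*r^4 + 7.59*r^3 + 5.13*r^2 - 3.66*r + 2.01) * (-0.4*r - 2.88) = -0.252*r^5 - 4.8504*r^4 - 23.9112*r^3 - 13.3104*r^2 + 9.7368*r - 5.7888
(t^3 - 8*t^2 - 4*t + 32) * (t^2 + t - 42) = t^5 - 7*t^4 - 54*t^3 + 364*t^2 + 200*t - 1344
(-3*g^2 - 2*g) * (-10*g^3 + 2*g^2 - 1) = 30*g^5 + 14*g^4 - 4*g^3 + 3*g^2 + 2*g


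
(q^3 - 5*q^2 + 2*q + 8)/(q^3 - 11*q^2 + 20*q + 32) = (q - 2)/(q - 8)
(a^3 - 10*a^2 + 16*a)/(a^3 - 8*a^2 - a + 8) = a*(a - 2)/(a^2 - 1)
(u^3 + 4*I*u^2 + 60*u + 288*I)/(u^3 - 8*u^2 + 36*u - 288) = (u^2 - 2*I*u + 48)/(u^2 + u*(-8 - 6*I) + 48*I)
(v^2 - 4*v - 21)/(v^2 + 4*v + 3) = (v - 7)/(v + 1)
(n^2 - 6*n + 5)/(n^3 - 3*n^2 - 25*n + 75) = (n - 1)/(n^2 + 2*n - 15)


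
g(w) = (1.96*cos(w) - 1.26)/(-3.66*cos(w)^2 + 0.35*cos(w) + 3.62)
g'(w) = (-7.32*sin(w)*cos(w) + 0.35*sin(w))*(1.96*cos(w) - 1.26)/(-3.66*cos(w)^2 + 0.35*cos(w) + 3.62)^2 - 1.96*sin(w)/(-3.66*cos(w)^2 + 0.35*cos(w) + 3.62)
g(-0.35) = 0.81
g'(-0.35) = 3.45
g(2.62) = -5.24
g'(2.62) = -32.64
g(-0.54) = 0.34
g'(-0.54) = 1.67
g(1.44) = -0.28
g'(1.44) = -0.49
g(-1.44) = -0.28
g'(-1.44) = 0.49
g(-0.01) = 2.26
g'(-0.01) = 0.57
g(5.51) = 0.07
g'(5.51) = 0.81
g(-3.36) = 15.12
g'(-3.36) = -115.02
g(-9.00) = -11.59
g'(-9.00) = 130.73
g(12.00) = 0.30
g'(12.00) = 1.52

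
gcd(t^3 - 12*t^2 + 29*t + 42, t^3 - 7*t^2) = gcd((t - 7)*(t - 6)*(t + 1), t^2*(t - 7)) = t - 7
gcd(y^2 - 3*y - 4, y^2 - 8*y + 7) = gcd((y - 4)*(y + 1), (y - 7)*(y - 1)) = 1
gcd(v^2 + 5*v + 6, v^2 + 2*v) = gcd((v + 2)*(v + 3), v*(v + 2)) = v + 2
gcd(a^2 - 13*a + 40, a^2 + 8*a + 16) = 1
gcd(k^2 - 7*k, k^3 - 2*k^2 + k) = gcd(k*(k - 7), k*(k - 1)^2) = k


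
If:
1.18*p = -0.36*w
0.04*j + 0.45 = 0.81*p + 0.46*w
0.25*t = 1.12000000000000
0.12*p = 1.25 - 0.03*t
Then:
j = -173.43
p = 9.30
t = 4.48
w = -30.47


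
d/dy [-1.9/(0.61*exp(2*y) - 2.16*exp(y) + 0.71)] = (2.318*exp(y) - 4.104)*exp(y)/(0.61*exp(2*y) - 2.16*exp(y) + 0.71)^2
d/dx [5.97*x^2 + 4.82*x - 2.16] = 11.94*x + 4.82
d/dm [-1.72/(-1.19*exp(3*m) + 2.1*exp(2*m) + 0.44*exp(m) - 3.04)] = (-6.1404*exp(2*m) + 7.224*exp(m) + 0.7568)*exp(m)/(1.19*exp(3*m) - 2.1*exp(2*m) - 0.44*exp(m) + 3.04)^2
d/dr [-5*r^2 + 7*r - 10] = 7 - 10*r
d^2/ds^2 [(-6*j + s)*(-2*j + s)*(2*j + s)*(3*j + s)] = -44*j^2 - 18*j*s + 12*s^2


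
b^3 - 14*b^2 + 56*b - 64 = (b - 8)*(b - 4)*(b - 2)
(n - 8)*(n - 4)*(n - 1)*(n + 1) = n^4 - 12*n^3 + 31*n^2 + 12*n - 32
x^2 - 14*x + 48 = (x - 8)*(x - 6)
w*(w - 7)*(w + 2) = w^3 - 5*w^2 - 14*w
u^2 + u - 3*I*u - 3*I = (u + 1)*(u - 3*I)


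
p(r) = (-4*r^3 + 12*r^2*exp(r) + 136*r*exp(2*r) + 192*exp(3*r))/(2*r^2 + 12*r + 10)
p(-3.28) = -18.54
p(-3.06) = -14.89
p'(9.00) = 1032513196714.99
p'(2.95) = 60494.88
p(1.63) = 901.74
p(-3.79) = -32.79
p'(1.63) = 2159.32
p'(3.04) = 76452.52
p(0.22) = 32.87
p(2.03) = 2373.17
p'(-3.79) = 40.67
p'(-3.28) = 19.00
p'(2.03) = 5800.32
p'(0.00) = 48.16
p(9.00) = 365120135253.75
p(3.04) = 29817.53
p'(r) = (-4*r - 12)*(-4*r^3 + 12*r^2*exp(r) + 136*r*exp(2*r) + 192*exp(3*r))/(2*r^2 + 12*r + 10)^2 + (12*r^2*exp(r) - 12*r^2 + 272*r*exp(2*r) + 24*r*exp(r) + 576*exp(3*r) + 136*exp(2*r))/(2*r^2 + 12*r + 10) = 2*(-2*(r + 3)*(-r^3 + 3*r^2*exp(r) + 34*r*exp(2*r) + 48*exp(3*r)) + (r^2 + 6*r + 5)*(3*r^2*exp(r) - 3*r^2 + 68*r*exp(2*r) + 6*r*exp(r) + 144*exp(3*r) + 34*exp(2*r)))/(r^2 + 6*r + 5)^2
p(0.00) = 19.20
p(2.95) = 23683.28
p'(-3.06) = 14.46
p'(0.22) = 78.66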